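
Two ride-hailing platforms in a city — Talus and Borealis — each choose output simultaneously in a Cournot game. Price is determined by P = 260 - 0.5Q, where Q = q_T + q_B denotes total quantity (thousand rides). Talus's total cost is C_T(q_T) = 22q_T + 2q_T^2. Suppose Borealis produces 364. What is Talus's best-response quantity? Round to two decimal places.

With the rival's output fixed at 364, Talus's profit is π_T = (260 - (1/2)·364 - (1/2)q_T)q_T - (22q_T + 2q_T²) = (78 - (1/2)q_T)q_T - (22q_T + 2q_T²).
∂π_T/∂q_T = 56 - 5q_T = 0, so q_T = 56/5.

11.20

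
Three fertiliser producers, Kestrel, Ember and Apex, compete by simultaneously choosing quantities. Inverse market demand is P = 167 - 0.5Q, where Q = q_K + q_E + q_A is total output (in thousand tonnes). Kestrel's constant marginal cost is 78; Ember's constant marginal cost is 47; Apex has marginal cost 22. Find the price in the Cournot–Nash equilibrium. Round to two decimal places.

78.50

Kestrel's profit: π_K = (167 - 0.5Q)q_K - (78q_K). Setting ∂π_K/∂q_K = 0: 89 - q_K - (1/2)(q_E + q_A) = 0.
Ember's profit: π_E = (167 - 0.5Q)q_E - (47q_E). Setting ∂π_E/∂q_E = 0: 120 - q_E - (1/2)(q_K + q_A) = 0.
Apex's first-order condition: 145 - q_A - (1/2)(q_K + q_E) = 0.
Adding the 3 conditions: 354 − Q − Q = 0, i.e. Q = 177.
Back-substituting: q_K = (89 − 177/2)/(1/2) = 1, q_E = (120 − 177/2)/(1/2) = 63, q_A = (145 − 177/2)/(1/2) = 113.
Total output Q = 177, so price P = 167 - (1/2)·177 = 157/2.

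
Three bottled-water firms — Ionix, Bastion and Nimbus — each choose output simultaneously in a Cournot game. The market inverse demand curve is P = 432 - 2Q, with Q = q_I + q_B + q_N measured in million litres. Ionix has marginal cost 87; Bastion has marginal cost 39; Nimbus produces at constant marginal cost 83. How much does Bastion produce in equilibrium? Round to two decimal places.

Ionix's profit: π_I = (432 - 2Q)q_I - (87q_I). Setting ∂π_I/∂q_I = 0: 345 - 4q_I - 2(q_B + q_N) = 0.
Bastion's profit: π_B = (432 - 2Q)q_B - (39q_B). Setting ∂π_B/∂q_B = 0: 393 - 4q_B - 2(q_I + q_N) = 0.
Nimbus's profit: π_N = (432 - 2Q)q_N - (83q_N). Setting ∂π_N/∂q_N = 0: 349 - 4q_N - 2(q_I + q_B) = 0.
Summing all 3 equations gives 1087 − 8Q = 0, hence Q = 1087/8.
Back-substituting: q_I = (345 − 1087/4)/2 = 293/8, q_B = (393 − 1087/4)/2 = 485/8, q_N = (349 − 1087/4)/2 = 309/8.

60.63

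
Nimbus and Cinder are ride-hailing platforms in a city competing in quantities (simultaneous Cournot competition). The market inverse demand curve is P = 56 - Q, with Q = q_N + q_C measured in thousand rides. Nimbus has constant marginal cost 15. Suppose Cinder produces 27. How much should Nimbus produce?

7

With the rival's output fixed at 27, Nimbus's profit is π_N = (56 - 27 - q_N)q_N - (15q_N) = (29 - q_N)q_N - (15q_N).
∂π_N/∂q_N = 14 - 2q_N = 0, so q_N = 7.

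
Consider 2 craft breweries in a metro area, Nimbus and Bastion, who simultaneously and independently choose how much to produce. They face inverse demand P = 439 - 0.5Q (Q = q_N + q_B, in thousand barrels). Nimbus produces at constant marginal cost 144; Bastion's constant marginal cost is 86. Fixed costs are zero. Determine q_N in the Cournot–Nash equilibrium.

Nimbus's profit: π_N = (439 - 0.5Q)q_N - (144q_N). Setting ∂π_N/∂q_N = 0: 295 - q_N - (1/2)(q_B) = 0.
Bastion's profit: π_B = (439 - 0.5Q)q_B - (86q_B). Setting ∂π_B/∂q_B = 0: 353 - q_B - (1/2)(q_N) = 0.
Best responses: q_N = (295 - (1/2)q_B), q_B = (353 - (1/2)q_N).
Solving the pair: q_N = 158, q_B = 274.

158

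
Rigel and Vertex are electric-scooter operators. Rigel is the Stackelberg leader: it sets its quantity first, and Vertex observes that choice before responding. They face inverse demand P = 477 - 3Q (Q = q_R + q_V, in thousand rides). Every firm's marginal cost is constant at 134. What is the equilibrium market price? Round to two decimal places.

219.75

The follower Vertex best-responds to any q_R: π_V = (477 - 3Q)q_V - 134q_V.
Follower FOC: 343 - 3q_R - 6q_V = 0, so q_V(q_R) = (343 - 3q_R)/6.
Rigel substitutes q_V(q_R) into its own profit: π_R = q_R(477 - 3q_R - (343 - 3q_R)/2) - 134q_R = (611/2 - (3/2)q_R)q_R - 134q_R.
Leader FOC: 343/2 - 3q_R = 0, so q_R = 343/6.
Then q_V = (343 - 3·(343/6))/6 = 343/12.
Total output Q = 343/4, so price P = 477 - 3·(343/4) = 879/4.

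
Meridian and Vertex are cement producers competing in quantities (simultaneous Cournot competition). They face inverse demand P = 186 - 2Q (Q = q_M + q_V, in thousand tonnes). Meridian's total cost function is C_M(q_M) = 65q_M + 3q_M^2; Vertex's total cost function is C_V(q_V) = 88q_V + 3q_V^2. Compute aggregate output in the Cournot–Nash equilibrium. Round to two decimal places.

18.25

Meridian's profit: π_M = (186 - 2Q)q_M - (65q_M + 3q_M²). Setting ∂π_M/∂q_M = 0: 121 - 10q_M - 2(q_V) = 0.
Vertex's first-order condition: 98 - 10q_V - 2(q_M) = 0.
So q_M = (121 - 2q_V)/10 and q_V = (98 - 2q_M)/10.
Substituting one into the other gives q_M = 169/16 and q_V = 123/16.
Total output Q = 169/16 + 123/16 = 73/4.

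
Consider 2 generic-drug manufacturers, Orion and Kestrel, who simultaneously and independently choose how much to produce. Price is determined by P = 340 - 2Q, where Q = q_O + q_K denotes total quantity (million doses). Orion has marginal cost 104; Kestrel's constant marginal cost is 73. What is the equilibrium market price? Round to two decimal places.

172.33

Orion's profit: π_O = (340 - 2Q)q_O - (104q_O). Setting ∂π_O/∂q_O = 0: 236 - 4q_O - 2(q_K) = 0.
Kestrel's first-order condition: 267 - 4q_K - 2(q_O) = 0.
Rearranging gives the reaction functions q_O = (236 - 2q_K)/4 and q_K = (267 - 2q_O)/4.
Solving the pair: q_O = 205/6, q_K = 149/3.
Total output Q = 503/6, so price P = 340 - 2·(503/6) = 517/3.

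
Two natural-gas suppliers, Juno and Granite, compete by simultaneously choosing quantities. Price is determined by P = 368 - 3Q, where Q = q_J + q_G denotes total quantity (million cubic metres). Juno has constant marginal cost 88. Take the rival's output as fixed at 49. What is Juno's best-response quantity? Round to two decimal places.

With the rival's output fixed at 49, Juno's profit is π_J = (368 - 3·49 - 3q_J)q_J - (88q_J) = (221 - 3q_J)q_J - (88q_J).
∂π_J/∂q_J = 133 - 6q_J = 0, so q_J = 133/6.

22.17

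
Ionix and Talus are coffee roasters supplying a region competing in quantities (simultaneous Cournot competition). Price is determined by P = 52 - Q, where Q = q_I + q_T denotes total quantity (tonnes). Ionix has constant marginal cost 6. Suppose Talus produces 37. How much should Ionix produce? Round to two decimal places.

4.50

With the rival's output fixed at 37, Ionix's profit is π_I = (52 - 37 - q_I)q_I - (6q_I) = (15 - q_I)q_I - (6q_I).
∂π_I/∂q_I = 9 - 2q_I = 0, so q_I = 9/2.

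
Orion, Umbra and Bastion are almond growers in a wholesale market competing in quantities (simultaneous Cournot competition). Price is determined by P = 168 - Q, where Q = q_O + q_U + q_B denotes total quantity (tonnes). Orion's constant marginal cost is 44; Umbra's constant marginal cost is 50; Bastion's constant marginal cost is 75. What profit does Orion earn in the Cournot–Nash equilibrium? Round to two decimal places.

1620.06

Orion's profit: π_O = (168 - Q)q_O - (44q_O). Setting ∂π_O/∂q_O = 0: 124 - 2q_O - (q_U + q_B) = 0.
Umbra's profit: π_U = (168 - Q)q_U - (50q_U). Setting ∂π_U/∂q_U = 0: 118 - 2q_U - (q_O + q_B) = 0.
Bastion's first-order condition: 93 - 2q_B - (q_O + q_U) = 0.
Adding the 3 conditions: 335 − 2Q − 2Q = 0, i.e. Q = 335/4.
Back-substituting: q_O = (124 − 335/4) = 161/4, q_U = (118 − 335/4) = 137/4, q_B = (93 − 335/4) = 37/4.
Price P = 168 - 335/4 = 337/4.
Orion's profit: (337/4 - 44)·(161/4) = 1620.0625.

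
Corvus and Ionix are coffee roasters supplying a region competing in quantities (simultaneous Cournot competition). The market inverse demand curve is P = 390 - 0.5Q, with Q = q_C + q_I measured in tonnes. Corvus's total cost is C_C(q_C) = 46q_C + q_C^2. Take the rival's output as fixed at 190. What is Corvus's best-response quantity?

With the rival's output fixed at 190, Corvus's profit is π_C = (390 - (1/2)·190 - (1/2)q_C)q_C - (46q_C + q_C²) = (295 - (1/2)q_C)q_C - (46q_C + q_C²).
∂π_C/∂q_C = 249 - 3q_C = 0, so q_C = 83.

83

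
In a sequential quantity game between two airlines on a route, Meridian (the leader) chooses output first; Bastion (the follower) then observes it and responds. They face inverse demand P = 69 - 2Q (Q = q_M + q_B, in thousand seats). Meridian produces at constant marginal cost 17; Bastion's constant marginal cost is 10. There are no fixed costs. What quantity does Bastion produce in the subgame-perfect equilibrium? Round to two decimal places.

9.13

The follower Bastion best-responds to any q_M: π_B = (69 - 2Q)q_B - 10q_B.
∂π_B/∂q_B = 59 - 2q_M - 4q_B = 0 gives the reaction function q_B = (59 - 2q_M)/4.
Meridian substitutes q_B(q_M) into its own profit: π_M = q_M(69 - 2q_M - (59 - 2q_M)/2) - 17q_M = (79/2 - q_M)q_M - 17q_M.
Leader FOC: 45/2 - 2q_M = 0, so q_M = 45/4.
Then q_B = (59 - 2·(45/4))/4 = 73/8.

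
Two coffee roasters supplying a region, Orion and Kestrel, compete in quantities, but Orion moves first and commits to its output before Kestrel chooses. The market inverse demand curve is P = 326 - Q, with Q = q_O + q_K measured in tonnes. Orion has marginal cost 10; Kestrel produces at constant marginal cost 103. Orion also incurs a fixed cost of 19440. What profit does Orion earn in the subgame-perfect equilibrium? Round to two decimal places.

1470.13

The follower Kestrel best-responds to any q_O: π_K = (326 - Q)q_K - 103q_K.
∂π_K/∂q_K = 223 - q_O - 2q_K = 0 gives the reaction function q_K = (223 - q_O)/2.
Orion substitutes q_K(q_O) into its own profit: π_O = q_O(326 - q_O - (223 - q_O)/2) - 10q_O = (429/2 - (1/2)q_O)q_O - 10q_O.
The leader's first-order condition 409/2 - q_O = 0 yields q_O = 409/2.
Then q_K = (223 - 409/2)/2 = 37/4.
Price P = 326 - 855/4 = 449/4.
Orion's profit: (449/4 - 10)·(409/2) - 19440 = 1470.1250.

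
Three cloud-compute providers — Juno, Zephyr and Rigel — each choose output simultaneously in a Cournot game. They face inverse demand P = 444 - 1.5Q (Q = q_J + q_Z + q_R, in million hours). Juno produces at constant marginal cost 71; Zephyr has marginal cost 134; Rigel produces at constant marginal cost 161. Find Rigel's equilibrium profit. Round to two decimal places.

Juno's profit: π_J = (444 - 1.5Q)q_J - (71q_J). Setting ∂π_J/∂q_J = 0: 373 - 3q_J - (3/2)(q_Z + q_R) = 0.
Zephyr's profit: π_Z = (444 - 1.5Q)q_Z - (134q_Z). Setting ∂π_Z/∂q_Z = 0: 310 - 3q_Z - (3/2)(q_J + q_R) = 0.
Rigel's profit: π_R = (444 - 1.5Q)q_R - (161q_R). Setting ∂π_R/∂q_R = 0: 283 - 3q_R - (3/2)(q_J + q_Z) = 0.
Summing all 3 equations gives 966 − 6Q = 0, hence Q = 161.
Back-substituting: q_J = (373 − 483/2)/(3/2) = 263/3, q_Z = (310 − 483/2)/(3/2) = 137/3, q_R = (283 − 483/2)/(3/2) = 83/3.
Price P = 444 - (3/2)·161 = 405/2.
Rigel's profit: (405/2 - 161)·(83/3) = 1148.1667.

1148.17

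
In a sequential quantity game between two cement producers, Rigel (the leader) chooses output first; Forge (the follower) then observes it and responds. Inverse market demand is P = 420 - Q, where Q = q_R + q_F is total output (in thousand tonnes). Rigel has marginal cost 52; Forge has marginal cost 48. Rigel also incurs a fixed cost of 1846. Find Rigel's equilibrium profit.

Solve by backward induction. Given q_R, the follower Forge maximises π_F = (420 - q_R - q_F)q_F - 48q_F.
Follower FOC: 372 - q_R - 2q_F = 0, so q_F(q_R) = (372 - q_R)/2.
Rigel substitutes q_F(q_R) into its own profit: π_R = q_R(420 - q_R - (372 - q_R)/2) - 52q_R = (234 - (1/2)q_R)q_R - 52q_R.
Maximising: ∂π_R/∂q_R = 182 - q_R = 0, giving q_R = 182.
Then q_F = (372 - 182)/2 = 95.
Price P = 420 - 277 = 143.
Rigel's profit: (143 - 52)·182 - 1846 = 14716.

14716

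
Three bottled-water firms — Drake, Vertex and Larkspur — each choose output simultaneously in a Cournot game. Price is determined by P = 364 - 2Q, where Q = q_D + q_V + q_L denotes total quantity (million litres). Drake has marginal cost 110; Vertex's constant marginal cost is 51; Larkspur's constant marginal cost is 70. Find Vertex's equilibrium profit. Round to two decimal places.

Drake's profit: π_D = (364 - 2Q)q_D - (110q_D). Setting ∂π_D/∂q_D = 0: 254 - 4q_D - 2(q_V + q_L) = 0.
Vertex's profit: π_V = (364 - 2Q)q_V - (51q_V). Setting ∂π_V/∂q_V = 0: 313 - 4q_V - 2(q_D + q_L) = 0.
Larkspur's first-order condition: 294 - 4q_L - 2(q_D + q_V) = 0.
Adding the 3 first-order conditions: 861 − 8Q = 0, so Q = 861/8.
Back-substituting: q_D = (254 − 861/4)/2 = 155/8, q_V = (313 − 861/4)/2 = 391/8, q_L = (294 − 861/4)/2 = 315/8.
Price P = 364 - 2·(861/8) = 595/4.
Vertex's profit: (595/4 - 51)·(391/8) = 4777.5313.

4777.53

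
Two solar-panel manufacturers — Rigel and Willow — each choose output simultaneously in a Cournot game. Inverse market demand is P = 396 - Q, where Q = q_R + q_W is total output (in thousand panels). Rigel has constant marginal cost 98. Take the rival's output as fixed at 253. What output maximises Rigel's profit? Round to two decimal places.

22.50

With the rival's output fixed at 253, Rigel's profit is π_R = (396 - 253 - q_R)q_R - (98q_R) = (143 - q_R)q_R - (98q_R).
∂π_R/∂q_R = 45 - 2q_R = 0, so q_R = 45/2.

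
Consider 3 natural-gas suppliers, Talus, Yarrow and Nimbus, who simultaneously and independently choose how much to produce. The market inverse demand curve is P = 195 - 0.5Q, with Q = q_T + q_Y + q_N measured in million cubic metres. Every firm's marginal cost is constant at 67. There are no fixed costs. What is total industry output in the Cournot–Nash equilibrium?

A representative firm's profit is π_i = q_i(195 - 0.5Q) - 67q_i.
Setting ∂π_i/∂q_i = 0 with rivals' quantities fixed: 128 - q_i - (1/2)·Σ_{j≠i} q_j = 0.
By symmetry each firm produces the same amount; substituting Σ_{j≠i} q_j = 2q_i yields q_i = 128/2 = 64.
Total output Q = 64 + 64 + 64 = 192.

192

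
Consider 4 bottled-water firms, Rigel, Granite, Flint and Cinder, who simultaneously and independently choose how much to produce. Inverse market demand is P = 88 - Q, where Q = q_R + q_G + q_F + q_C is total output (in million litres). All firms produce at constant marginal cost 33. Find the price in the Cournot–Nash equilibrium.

A representative firm's profit is π_i = q_i(88 - Q) - 33q_i.
Setting ∂π_i/∂q_i = 0 with rivals' quantities fixed: 55 - 2q_i - Σ_{j≠i} q_j = 0.
With identical firms every q_j equals q_i, so Σ_{j≠i} q_j = 3q_i and 55 = 5q_i, giving q_i = 11.
Total output Q = 44, so price P = 88 - 44 = 44.

44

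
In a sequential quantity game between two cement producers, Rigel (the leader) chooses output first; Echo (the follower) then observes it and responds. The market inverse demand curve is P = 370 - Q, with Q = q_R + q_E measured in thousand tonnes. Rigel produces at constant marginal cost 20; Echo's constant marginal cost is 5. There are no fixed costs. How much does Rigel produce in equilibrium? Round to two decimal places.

167.50

The follower Echo best-responds to any q_R: π_E = (370 - Q)q_E - 5q_E.
Follower FOC: 365 - q_R - 2q_E = 0, so q_E(q_R) = (365 - q_R)/2.
Rigel substitutes q_E(q_R) into its own profit: π_R = q_R(370 - q_R - (365 - q_R)/2) - 20q_R = (375/2 - (1/2)q_R)q_R - 20q_R.
Leader FOC: 335/2 - q_R = 0, so q_R = 335/2.
Then q_E = (365 - 335/2)/2 = 395/4.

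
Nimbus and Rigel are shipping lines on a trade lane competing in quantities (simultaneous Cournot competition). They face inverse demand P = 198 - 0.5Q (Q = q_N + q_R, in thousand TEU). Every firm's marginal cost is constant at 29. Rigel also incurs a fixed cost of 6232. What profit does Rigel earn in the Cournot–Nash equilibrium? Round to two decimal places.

114.89

A representative firm's profit is π_i = q_i(198 - 0.5Q) - 29q_i.
Setting ∂π_i/∂q_i = 0 with rivals' quantities fixed: 169 - q_i - (1/2)q_j = 0.
By symmetry each firm produces the same amount; substituting q_j = q_i yields q_i = 169/(3/2) = 338/3.
Price P = 198 - (1/2)·(676/3) = 256/3.
Rigel's profit: (256/3 - 29)·(338/3) - 6232 = 1034/9.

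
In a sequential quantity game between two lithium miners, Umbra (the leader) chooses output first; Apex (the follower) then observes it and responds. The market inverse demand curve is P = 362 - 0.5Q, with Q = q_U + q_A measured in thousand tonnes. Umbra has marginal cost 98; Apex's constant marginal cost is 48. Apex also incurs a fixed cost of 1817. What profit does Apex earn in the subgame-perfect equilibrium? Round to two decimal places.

19607.50

The follower Apex best-responds to any q_U: π_A = (362 - 0.5Q)q_A - 48q_A.
Follower FOC: 314 - (1/2)q_U - q_A = 0, so q_A(q_U) = (314 - (1/2)q_U).
Umbra substitutes q_A(q_U) into its own profit: π_U = q_U(362 - (1/2)q_U - (314 - (1/2)q_U)/2) - 98q_U = (205 - (1/4)q_U)q_U - 98q_U.
Maximising: ∂π_U/∂q_U = 107 - (1/2)q_U = 0, giving q_U = 214.
Then q_A = (314 - (1/2)·214) = 207.
Price P = 362 - (1/2)·421 = 303/2.
Apex's profit: (303/2 - 48)·207 - 1817 = 19607.5000.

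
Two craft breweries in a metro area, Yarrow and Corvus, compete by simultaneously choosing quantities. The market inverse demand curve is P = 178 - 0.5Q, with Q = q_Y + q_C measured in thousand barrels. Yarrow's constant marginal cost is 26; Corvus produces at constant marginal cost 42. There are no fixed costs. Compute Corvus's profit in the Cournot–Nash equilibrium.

3200

Yarrow's profit: π_Y = (178 - 0.5Q)q_Y - (26q_Y). Setting ∂π_Y/∂q_Y = 0: 152 - q_Y - (1/2)(q_C) = 0.
Corvus's profit: π_C = (178 - 0.5Q)q_C - (42q_C). Setting ∂π_C/∂q_C = 0: 136 - q_C - (1/2)(q_Y) = 0.
So q_Y = (152 - (1/2)q_C) and q_C = (136 - (1/2)q_Y).
Solving the pair: q_Y = 112, q_C = 80.
Price P = 178 - (1/2)·192 = 82.
Corvus's profit: (82 - 42)·80 = 3200.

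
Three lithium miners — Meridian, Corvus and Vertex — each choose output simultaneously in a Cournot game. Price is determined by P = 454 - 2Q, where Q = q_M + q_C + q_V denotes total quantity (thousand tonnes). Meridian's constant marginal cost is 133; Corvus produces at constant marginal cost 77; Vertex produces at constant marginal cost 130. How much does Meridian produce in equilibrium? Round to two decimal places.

32.75

Meridian's profit: π_M = (454 - 2Q)q_M - (133q_M). Setting ∂π_M/∂q_M = 0: 321 - 4q_M - 2(q_C + q_V) = 0.
Corvus's profit: π_C = (454 - 2Q)q_C - (77q_C). Setting ∂π_C/∂q_C = 0: 377 - 4q_C - 2(q_M + q_V) = 0.
Vertex's first-order condition: 324 - 4q_V - 2(q_M + q_C) = 0.
Adding the 3 conditions: 1022 − 4Q − 4Q = 0, i.e. Q = 511/4.
Back-substituting: q_M = (321 − 511/2)/2 = 131/4, q_C = (377 − 511/2)/2 = 243/4, q_V = (324 − 511/2)/2 = 137/4.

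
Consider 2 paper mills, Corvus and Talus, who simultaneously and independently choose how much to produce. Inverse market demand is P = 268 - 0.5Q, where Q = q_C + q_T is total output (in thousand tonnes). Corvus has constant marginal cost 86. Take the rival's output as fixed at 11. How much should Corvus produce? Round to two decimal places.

176.50

With the rival's output fixed at 11, Corvus's profit is π_C = (268 - (1/2)·11 - (1/2)q_C)q_C - (86q_C) = (525/2 - (1/2)q_C)q_C - (86q_C).
∂π_C/∂q_C = 353/2 - q_C = 0, so q_C = 353/2.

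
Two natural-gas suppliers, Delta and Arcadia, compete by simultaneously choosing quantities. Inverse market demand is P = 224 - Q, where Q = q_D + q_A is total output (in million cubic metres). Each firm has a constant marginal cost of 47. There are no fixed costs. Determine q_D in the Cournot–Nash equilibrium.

59

Each firm earns π_i = (224 - Q)q_i - 47q_i.
First-order condition (treating rivals' output as given): 177 - 2q_i - q_j = 0.
With identical firms every q_j equals q_i, so q_j = q_i and 177 = 3q_i, giving q_i = 59.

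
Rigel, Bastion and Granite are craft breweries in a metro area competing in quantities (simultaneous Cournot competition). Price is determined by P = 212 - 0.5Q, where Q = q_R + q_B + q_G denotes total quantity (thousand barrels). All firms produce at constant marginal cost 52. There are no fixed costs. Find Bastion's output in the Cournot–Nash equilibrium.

Each firm earns π_i = (212 - 0.5Q)q_i - 52q_i.
First-order condition (treating rivals' output as given): 160 - q_i - (1/2)·Σ_{j≠i} q_j = 0.
By symmetry each firm produces the same amount; substituting Σ_{j≠i} q_j = 2q_i yields q_i = 160/2 = 80.

80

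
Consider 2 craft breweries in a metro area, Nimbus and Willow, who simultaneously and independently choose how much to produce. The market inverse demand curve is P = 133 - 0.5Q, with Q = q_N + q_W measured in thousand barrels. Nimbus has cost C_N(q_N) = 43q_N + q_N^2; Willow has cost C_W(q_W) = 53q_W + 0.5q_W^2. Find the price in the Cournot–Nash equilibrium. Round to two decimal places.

103.87

Nimbus's profit: π_N = (133 - 0.5Q)q_N - (43q_N + q_N²). Setting ∂π_N/∂q_N = 0: 90 - 3q_N - (1/2)(q_W) = 0.
Willow's first-order condition: 80 - 2q_W - (1/2)(q_N) = 0.
Best responses: q_N = (90 - (1/2)q_W)/3, q_W = (80 - (1/2)q_N)/2.
Substituting one into the other gives q_N = 560/23 and q_W = 780/23.
Total output Q = 1340/23, so price P = 133 - (1/2)·(1340/23) = 103.8696.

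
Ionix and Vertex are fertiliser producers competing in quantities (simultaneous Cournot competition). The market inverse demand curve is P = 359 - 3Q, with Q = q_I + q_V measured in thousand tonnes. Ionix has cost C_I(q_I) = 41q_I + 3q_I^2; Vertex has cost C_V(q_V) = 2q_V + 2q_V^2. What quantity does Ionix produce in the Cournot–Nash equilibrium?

Ionix's profit: π_I = (359 - 3Q)q_I - (41q_I + 3q_I²). Setting ∂π_I/∂q_I = 0: 318 - 12q_I - 3(q_V) = 0.
Vertex's first-order condition: 357 - 10q_V - 3(q_I) = 0.
Best responses: q_I = (318 - 3q_V)/12, q_V = (357 - 3q_I)/10.
Substituting one into the other gives q_I = 19 and q_V = 30.

19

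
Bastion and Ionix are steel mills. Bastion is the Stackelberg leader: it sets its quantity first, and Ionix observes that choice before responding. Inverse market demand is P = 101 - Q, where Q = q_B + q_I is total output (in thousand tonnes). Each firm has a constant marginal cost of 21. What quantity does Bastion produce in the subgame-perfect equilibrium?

40

Solve by backward induction. Given q_B, the follower Ionix maximises π_I = (101 - q_B - q_I)q_I - 21q_I.
Follower FOC: 80 - q_B - 2q_I = 0, so q_I(q_B) = (80 - q_B)/2.
The leader anticipates this reaction. Substituting into P = 101 - Q gives P = 61 - (1/2)q_B, so π_B = (61 - (1/2)q_B)q_B - 21q_B.
Maximising: ∂π_B/∂q_B = 40 - q_B = 0, giving q_B = 40.
Then q_I = (80 - 40)/2 = 20.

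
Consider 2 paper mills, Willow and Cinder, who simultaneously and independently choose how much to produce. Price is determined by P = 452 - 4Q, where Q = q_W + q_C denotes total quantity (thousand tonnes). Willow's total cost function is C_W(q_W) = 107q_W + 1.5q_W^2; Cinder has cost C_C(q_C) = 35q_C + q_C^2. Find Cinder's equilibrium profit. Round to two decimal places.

5819.86

Willow's profit: π_W = (452 - 4Q)q_W - (107q_W + (3/2)q_W²). Setting ∂π_W/∂q_W = 0: 345 - 11q_W - 4(q_C) = 0.
Cinder's profit: π_C = (452 - 4Q)q_C - (35q_C + q_C²). Setting ∂π_C/∂q_C = 0: 417 - 10q_C - 4(q_W) = 0.
Best responses: q_W = (345 - 4q_C)/11, q_C = (417 - 4q_W)/10.
Solving the pair: q_W = 891/47, q_C = 34.1170.
Price P = 452 - 4·53.0745 = 239.7021.
Cinder's profit: 239.7021·34.1170 - 35·34.1170 - 34.1170² = 5819.8557.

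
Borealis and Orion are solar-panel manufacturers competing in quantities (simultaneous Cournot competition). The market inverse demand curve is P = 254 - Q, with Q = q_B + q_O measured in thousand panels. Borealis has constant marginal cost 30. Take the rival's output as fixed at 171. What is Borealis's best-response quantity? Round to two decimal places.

26.50

With the rival's output fixed at 171, Borealis's profit is π_B = (254 - 171 - q_B)q_B - (30q_B) = (83 - q_B)q_B - (30q_B).
∂π_B/∂q_B = 53 - 2q_B = 0, so q_B = 53/2.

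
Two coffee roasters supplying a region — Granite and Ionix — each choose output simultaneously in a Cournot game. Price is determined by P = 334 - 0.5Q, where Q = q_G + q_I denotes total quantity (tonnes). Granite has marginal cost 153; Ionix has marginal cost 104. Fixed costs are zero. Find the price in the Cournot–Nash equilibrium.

Granite's profit: π_G = (334 - 0.5Q)q_G - (153q_G). Setting ∂π_G/∂q_G = 0: 181 - q_G - (1/2)(q_I) = 0.
Ionix's first-order condition: 230 - q_I - (1/2)(q_G) = 0.
So q_G = (181 - (1/2)q_I) and q_I = (230 - (1/2)q_G).
Substituting one into the other gives q_G = 88 and q_I = 186.
Total output Q = 274, so price P = 334 - (1/2)·274 = 197.

197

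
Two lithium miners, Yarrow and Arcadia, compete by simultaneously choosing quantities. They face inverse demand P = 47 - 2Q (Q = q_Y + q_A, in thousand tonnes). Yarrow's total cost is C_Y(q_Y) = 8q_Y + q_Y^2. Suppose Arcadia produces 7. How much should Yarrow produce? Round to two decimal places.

With the rival's output fixed at 7, Yarrow's profit is π_Y = (47 - 2·7 - 2q_Y)q_Y - (8q_Y + q_Y²) = (33 - 2q_Y)q_Y - (8q_Y + q_Y²).
∂π_Y/∂q_Y = 25 - 6q_Y = 0, so q_Y = 25/6.

4.17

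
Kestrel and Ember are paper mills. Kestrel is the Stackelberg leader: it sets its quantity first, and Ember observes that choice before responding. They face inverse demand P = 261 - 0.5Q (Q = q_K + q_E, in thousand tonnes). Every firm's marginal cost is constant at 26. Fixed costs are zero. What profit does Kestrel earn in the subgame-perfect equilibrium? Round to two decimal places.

Solve by backward induction. Given q_K, the follower Ember maximises π_E = (261 - (1/2)q_K - (1/2)q_E)q_E - 26q_E.
∂π_E/∂q_E = 235 - (1/2)q_K - q_E = 0 gives the reaction function q_E = (235 - (1/2)q_K).
Kestrel substitutes q_E(q_K) into its own profit: π_K = q_K(261 - (1/2)q_K - (235 - (1/2)q_K)/2) - 26q_K = (287/2 - (1/4)q_K)q_K - 26q_K.
Maximising: ∂π_K/∂q_K = 235/2 - (1/2)q_K = 0, giving q_K = 235.
Then q_E = (235 - (1/2)·235) = 235/2.
Price P = 261 - (1/2)·(705/2) = 339/4.
Kestrel's profit: (339/4 - 26)·235 = 13806.2500.

13806.25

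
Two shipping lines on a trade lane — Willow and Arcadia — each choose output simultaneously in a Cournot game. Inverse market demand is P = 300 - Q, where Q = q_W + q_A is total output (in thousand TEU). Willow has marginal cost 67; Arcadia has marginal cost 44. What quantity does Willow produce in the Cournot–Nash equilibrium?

Willow's profit: π_W = (300 - Q)q_W - (67q_W). Setting ∂π_W/∂q_W = 0: 233 - 2q_W - (q_A) = 0.
Arcadia's profit: π_A = (300 - Q)q_A - (44q_A). Setting ∂π_A/∂q_A = 0: 256 - 2q_A - (q_W) = 0.
So q_W = (233 - q_A)/2 and q_A = (256 - q_W)/2.
Solving the pair: q_W = 70, q_A = 93.

70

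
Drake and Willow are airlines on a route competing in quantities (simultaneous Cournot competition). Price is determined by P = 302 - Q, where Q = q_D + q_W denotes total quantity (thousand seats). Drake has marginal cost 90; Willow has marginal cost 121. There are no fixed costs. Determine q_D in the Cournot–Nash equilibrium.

81

Drake's profit: π_D = (302 - Q)q_D - (90q_D). Setting ∂π_D/∂q_D = 0: 212 - 2q_D - (q_W) = 0.
Willow's first-order condition: 181 - 2q_W - (q_D) = 0.
Best responses: q_D = (212 - q_W)/2, q_W = (181 - q_D)/2.
Solving the pair: q_D = 81, q_W = 50.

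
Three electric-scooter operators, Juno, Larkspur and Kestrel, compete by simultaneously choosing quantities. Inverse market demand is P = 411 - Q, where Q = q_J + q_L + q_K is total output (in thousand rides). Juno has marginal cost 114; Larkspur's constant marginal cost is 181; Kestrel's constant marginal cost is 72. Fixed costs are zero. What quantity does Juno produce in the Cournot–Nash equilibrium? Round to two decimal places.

Juno's profit: π_J = (411 - Q)q_J - (114q_J). Setting ∂π_J/∂q_J = 0: 297 - 2q_J - (q_L + q_K) = 0.
Larkspur's first-order condition: 230 - 2q_L - (q_J + q_K) = 0.
Kestrel's profit: π_K = (411 - Q)q_K - (72q_K). Setting ∂π_K/∂q_K = 0: 339 - 2q_K - (q_J + q_L) = 0.
Adding the 3 first-order conditions: 866 − 4Q = 0, so Q = 433/2.
Back-substituting: q_J = (297 − 433/2) = 161/2, q_L = (230 − 433/2) = 27/2, q_K = (339 − 433/2) = 245/2.

80.50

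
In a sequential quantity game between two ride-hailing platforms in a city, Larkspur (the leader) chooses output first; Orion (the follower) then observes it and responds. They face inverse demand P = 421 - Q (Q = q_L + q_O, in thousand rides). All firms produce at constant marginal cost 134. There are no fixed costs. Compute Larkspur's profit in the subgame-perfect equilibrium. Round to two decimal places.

10296.13

The follower Orion best-responds to any q_L: π_O = (421 - Q)q_O - 134q_O.
∂π_O/∂q_O = 287 - q_L - 2q_O = 0 gives the reaction function q_O = (287 - q_L)/2.
The leader anticipates this reaction. Substituting into P = 421 - Q gives P = 555/2 - (1/2)q_L, so π_L = (555/2 - (1/2)q_L)q_L - 134q_L.
Leader FOC: 287/2 - q_L = 0, so q_L = 287/2.
Then q_O = (287 - 287/2)/2 = 287/4.
Price P = 421 - 861/4 = 823/4.
Larkspur's profit: (823/4 - 134)·(287/2) = 10296.1250.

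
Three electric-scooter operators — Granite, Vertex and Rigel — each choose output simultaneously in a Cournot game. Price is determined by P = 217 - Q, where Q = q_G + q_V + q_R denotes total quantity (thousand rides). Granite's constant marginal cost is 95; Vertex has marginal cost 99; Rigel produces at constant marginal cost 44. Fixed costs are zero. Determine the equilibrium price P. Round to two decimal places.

113.75

Granite's profit: π_G = (217 - Q)q_G - (95q_G). Setting ∂π_G/∂q_G = 0: 122 - 2q_G - (q_V + q_R) = 0.
Vertex's profit: π_V = (217 - Q)q_V - (99q_V). Setting ∂π_V/∂q_V = 0: 118 - 2q_V - (q_G + q_R) = 0.
Rigel's first-order condition: 173 - 2q_R - (q_G + q_V) = 0.
Summing all 3 equations gives 413 − 4Q = 0, hence Q = 413/4.
Back-substituting: q_G = (122 − 413/4) = 75/4, q_V = (118 − 413/4) = 59/4, q_R = (173 − 413/4) = 279/4.
Total output Q = 413/4, so price P = 217 - 413/4 = 455/4.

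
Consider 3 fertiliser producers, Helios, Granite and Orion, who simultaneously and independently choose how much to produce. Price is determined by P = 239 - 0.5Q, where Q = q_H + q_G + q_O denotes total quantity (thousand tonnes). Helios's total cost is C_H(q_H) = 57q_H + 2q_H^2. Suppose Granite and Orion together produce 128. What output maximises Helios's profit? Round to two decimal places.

23.60

With rivals' combined output fixed at 128, Helios's profit is π_H = (239 - (1/2)·128 - (1/2)q_H)q_H - (57q_H + 2q_H²) = (175 - (1/2)q_H)q_H - (57q_H + 2q_H²).
∂π_H/∂q_H = 118 - 5q_H = 0, so q_H = 118/5.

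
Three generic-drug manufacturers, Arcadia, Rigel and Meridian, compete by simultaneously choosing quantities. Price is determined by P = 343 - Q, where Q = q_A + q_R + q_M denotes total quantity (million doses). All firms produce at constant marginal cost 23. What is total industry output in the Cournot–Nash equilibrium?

Each firm earns π_i = (343 - Q)q_i - 23q_i.
First-order condition (treating rivals' output as given): 320 - 2q_i - Σ_{j≠i} q_j = 0.
With identical firms every q_j equals q_i, so Σ_{j≠i} q_j = 2q_i and 320 = 4q_i, giving q_i = 80.
Total output Q = 80 + 80 + 80 = 240.

240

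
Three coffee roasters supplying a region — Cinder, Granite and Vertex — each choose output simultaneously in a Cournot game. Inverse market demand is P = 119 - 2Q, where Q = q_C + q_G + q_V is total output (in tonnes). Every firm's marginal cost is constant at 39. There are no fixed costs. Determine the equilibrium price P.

59

Each firm earns π_i = (119 - 2Q)q_i - 39q_i.
Setting ∂π_i/∂q_i = 0 with rivals' quantities fixed: 80 - 4q_i - 2·Σ_{j≠i} q_j = 0.
By symmetry each firm produces the same amount; substituting Σ_{j≠i} q_j = 2q_i yields q_i = 80/8 = 10.
Total output Q = 30, so price P = 119 - 2·30 = 59.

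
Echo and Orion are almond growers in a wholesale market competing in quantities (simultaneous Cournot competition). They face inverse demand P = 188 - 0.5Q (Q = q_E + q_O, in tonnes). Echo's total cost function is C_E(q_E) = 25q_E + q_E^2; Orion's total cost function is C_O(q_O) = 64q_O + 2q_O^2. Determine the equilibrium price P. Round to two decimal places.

152.63

Echo's profit: π_E = (188 - 0.5Q)q_E - (25q_E + q_E²). Setting ∂π_E/∂q_E = 0: 163 - 3q_E - (1/2)(q_O) = 0.
Orion's first-order condition: 124 - 5q_O - (1/2)(q_E) = 0.
So q_E = (163 - (1/2)q_O)/3 and q_O = (124 - (1/2)q_E)/5.
Substituting one into the other gives q_E = 51.0508 and q_O = 1162/59.
Total output Q = 70.7458, so price P = 188 - (1/2)·70.7458 = 152.6271.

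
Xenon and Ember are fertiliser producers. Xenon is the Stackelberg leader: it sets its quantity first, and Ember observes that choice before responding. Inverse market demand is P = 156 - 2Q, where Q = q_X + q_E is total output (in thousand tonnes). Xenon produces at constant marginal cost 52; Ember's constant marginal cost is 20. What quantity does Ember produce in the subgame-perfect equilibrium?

The follower Ember best-responds to any q_X: π_E = (156 - 2Q)q_E - 20q_E.
∂π_E/∂q_E = 136 - 2q_X - 4q_E = 0 gives the reaction function q_E = (136 - 2q_X)/4.
The leader anticipates this reaction. Substituting into P = 156 - 2Q gives P = 88 - q_X, so π_X = (88 - q_X)q_X - 52q_X.
The leader's first-order condition 36 - 2q_X = 0 yields q_X = 18.
Then q_E = (136 - 2·18)/4 = 25.

25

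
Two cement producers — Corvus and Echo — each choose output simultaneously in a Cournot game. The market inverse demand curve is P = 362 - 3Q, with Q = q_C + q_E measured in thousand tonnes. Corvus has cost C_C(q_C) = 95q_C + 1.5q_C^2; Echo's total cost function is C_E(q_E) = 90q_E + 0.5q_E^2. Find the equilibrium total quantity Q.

Corvus's profit: π_C = (362 - 3Q)q_C - (95q_C + (3/2)q_C²). Setting ∂π_C/∂q_C = 0: 267 - 9q_C - 3(q_E) = 0.
Echo's profit: π_E = (362 - 3Q)q_E - (90q_E + (1/2)q_E²). Setting ∂π_E/∂q_E = 0: 272 - 7q_E - 3(q_C) = 0.
Rearranging gives the reaction functions q_C = (267 - 3q_E)/9 and q_E = (272 - 3q_C)/7.
Solving the pair: q_C = 39/2, q_E = 61/2.
Total output Q = 39/2 + 61/2 = 50.

50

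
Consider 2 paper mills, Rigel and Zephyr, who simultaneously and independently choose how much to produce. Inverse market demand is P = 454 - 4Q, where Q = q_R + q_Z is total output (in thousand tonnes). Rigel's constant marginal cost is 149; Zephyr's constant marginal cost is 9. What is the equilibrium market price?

204

Rigel's profit: π_R = (454 - 4Q)q_R - (149q_R). Setting ∂π_R/∂q_R = 0: 305 - 8q_R - 4(q_Z) = 0.
Zephyr's first-order condition: 445 - 8q_Z - 4(q_R) = 0.
Rearranging gives the reaction functions q_R = (305 - 4q_Z)/8 and q_Z = (445 - 4q_R)/8.
Substituting one into the other gives q_R = 55/4 and q_Z = 195/4.
Total output Q = 125/2, so price P = 454 - 4·(125/2) = 204.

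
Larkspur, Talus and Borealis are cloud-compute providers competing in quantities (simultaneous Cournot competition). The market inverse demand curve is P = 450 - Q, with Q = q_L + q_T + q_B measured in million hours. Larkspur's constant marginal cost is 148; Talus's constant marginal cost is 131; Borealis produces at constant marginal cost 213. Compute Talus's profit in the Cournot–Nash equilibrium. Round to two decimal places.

Larkspur's profit: π_L = (450 - Q)q_L - (148q_L). Setting ∂π_L/∂q_L = 0: 302 - 2q_L - (q_T + q_B) = 0.
Talus's profit: π_T = (450 - Q)q_T - (131q_T). Setting ∂π_T/∂q_T = 0: 319 - 2q_T - (q_L + q_B) = 0.
Borealis's first-order condition: 237 - 2q_B - (q_L + q_T) = 0.
Adding the 3 conditions: 858 − 2Q − 2Q = 0, i.e. Q = 429/2.
Back-substituting: q_L = (302 − 429/2) = 175/2, q_T = (319 − 429/2) = 209/2, q_B = (237 − 429/2) = 45/2.
Price P = 450 - 429/2 = 471/2.
Talus's profit: (471/2 - 131)·(209/2) = 10920.2500.

10920.25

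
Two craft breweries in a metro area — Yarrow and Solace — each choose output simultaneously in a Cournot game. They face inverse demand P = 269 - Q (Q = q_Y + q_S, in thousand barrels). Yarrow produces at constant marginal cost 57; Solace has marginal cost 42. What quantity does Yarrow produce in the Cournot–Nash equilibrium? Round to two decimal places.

Yarrow's profit: π_Y = (269 - Q)q_Y - (57q_Y). Setting ∂π_Y/∂q_Y = 0: 212 - 2q_Y - (q_S) = 0.
Solace's profit: π_S = (269 - Q)q_S - (42q_S). Setting ∂π_S/∂q_S = 0: 227 - 2q_S - (q_Y) = 0.
Best responses: q_Y = (212 - q_S)/2, q_S = (227 - q_Y)/2.
Substituting one into the other gives q_Y = 197/3 and q_S = 242/3.

65.67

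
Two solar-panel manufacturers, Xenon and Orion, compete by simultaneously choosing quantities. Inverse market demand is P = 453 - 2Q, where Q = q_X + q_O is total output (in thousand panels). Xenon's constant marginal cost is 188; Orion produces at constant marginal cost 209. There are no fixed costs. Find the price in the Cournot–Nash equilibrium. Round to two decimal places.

Xenon's profit: π_X = (453 - 2Q)q_X - (188q_X). Setting ∂π_X/∂q_X = 0: 265 - 4q_X - 2(q_O) = 0.
Orion's profit: π_O = (453 - 2Q)q_O - (209q_O). Setting ∂π_O/∂q_O = 0: 244 - 4q_O - 2(q_X) = 0.
So q_X = (265 - 2q_O)/4 and q_O = (244 - 2q_X)/4.
Solving the pair: q_X = 143/3, q_O = 223/6.
Total output Q = 509/6, so price P = 453 - 2·(509/6) = 850/3.

283.33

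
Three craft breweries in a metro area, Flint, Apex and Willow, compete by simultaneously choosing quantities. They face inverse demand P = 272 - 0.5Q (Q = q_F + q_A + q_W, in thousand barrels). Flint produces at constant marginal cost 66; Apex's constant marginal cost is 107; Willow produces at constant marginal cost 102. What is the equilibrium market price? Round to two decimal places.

Flint's profit: π_F = (272 - 0.5Q)q_F - (66q_F). Setting ∂π_F/∂q_F = 0: 206 - q_F - (1/2)(q_A + q_W) = 0.
Apex's first-order condition: 165 - q_A - (1/2)(q_F + q_W) = 0.
Willow's first-order condition: 170 - q_W - (1/2)(q_F + q_A) = 0.
Adding the 3 conditions: 541 − Q − Q = 0, i.e. Q = 541/2.
Back-substituting: q_F = (206 − 541/4)/(1/2) = 283/2, q_A = (165 − 541/4)/(1/2) = 119/2, q_W = (170 − 541/4)/(1/2) = 139/2.
Total output Q = 541/2, so price P = 272 - (1/2)·(541/2) = 547/4.

136.75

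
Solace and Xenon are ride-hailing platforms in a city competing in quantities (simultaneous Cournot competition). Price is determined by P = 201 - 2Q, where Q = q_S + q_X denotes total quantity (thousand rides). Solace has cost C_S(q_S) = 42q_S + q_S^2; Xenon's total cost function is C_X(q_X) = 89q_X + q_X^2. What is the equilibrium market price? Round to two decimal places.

Solace's profit: π_S = (201 - 2Q)q_S - (42q_S + q_S²). Setting ∂π_S/∂q_S = 0: 159 - 6q_S - 2(q_X) = 0.
Xenon's first-order condition: 112 - 6q_X - 2(q_S) = 0.
Rearranging gives the reaction functions q_S = (159 - 2q_X)/6 and q_X = (112 - 2q_S)/6.
Solving the pair: q_S = 365/16, q_X = 177/16.
Total output Q = 271/8, so price P = 201 - 2·(271/8) = 533/4.

133.25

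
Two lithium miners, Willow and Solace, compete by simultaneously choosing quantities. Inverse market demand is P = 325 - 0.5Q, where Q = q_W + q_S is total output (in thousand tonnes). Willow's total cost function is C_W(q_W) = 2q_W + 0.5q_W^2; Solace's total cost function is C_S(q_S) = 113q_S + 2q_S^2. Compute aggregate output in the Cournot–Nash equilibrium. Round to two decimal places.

Willow's profit: π_W = (325 - 0.5Q)q_W - (2q_W + (1/2)q_W²). Setting ∂π_W/∂q_W = 0: 323 - 2q_W - (1/2)(q_S) = 0.
Solace's profit: π_S = (325 - 0.5Q)q_S - (113q_S + 2q_S²). Setting ∂π_S/∂q_S = 0: 212 - 5q_S - (1/2)(q_W) = 0.
Best responses: q_W = (323 - (1/2)q_S)/2, q_S = (212 - (1/2)q_W)/5.
Substituting one into the other gives q_W = 154.7692 and q_S = 350/13.
Total output Q = 154.7692 + 350/13 = 181.6923.

181.69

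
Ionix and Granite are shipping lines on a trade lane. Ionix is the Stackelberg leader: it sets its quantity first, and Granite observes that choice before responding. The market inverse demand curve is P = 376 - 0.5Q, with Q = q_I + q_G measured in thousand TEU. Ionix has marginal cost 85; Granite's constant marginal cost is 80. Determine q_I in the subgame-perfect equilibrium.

Solve by backward induction. Given q_I, the follower Granite maximises π_G = (376 - (1/2)q_I - (1/2)q_G)q_G - 80q_G.
∂π_G/∂q_G = 296 - (1/2)q_I - q_G = 0 gives the reaction function q_G = (296 - (1/2)q_I).
Ionix substitutes q_G(q_I) into its own profit: π_I = q_I(376 - (1/2)q_I - (296 - (1/2)q_I)/2) - 85q_I = (228 - (1/4)q_I)q_I - 85q_I.
Maximising: ∂π_I/∂q_I = 143 - (1/2)q_I = 0, giving q_I = 286.
Then q_G = (296 - (1/2)·286) = 153.

286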